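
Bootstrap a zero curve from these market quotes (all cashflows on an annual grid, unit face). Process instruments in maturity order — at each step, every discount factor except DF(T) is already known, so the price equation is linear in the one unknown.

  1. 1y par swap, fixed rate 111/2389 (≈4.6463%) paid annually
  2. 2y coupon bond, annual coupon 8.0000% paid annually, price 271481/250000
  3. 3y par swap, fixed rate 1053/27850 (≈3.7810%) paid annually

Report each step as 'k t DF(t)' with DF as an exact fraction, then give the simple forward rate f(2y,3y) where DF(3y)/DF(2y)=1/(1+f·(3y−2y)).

step 1 [1y] swap r/1=111/2389: DF=(1 − 111/2389·(0))/(1+111/2389) = 2389/2500 ≈ 0.955600
step 2 [2y] bond c/1=2/25: DF=(271481/250000 − 2/25·(0.955600))/(1+2/25) = 9347/10000 ≈ 0.934700
step 3 [3y] swap r/1=1053/27850: DF=(1 − 1053/27850·(0.955600+0.934700))/(1+1053/27850) = 8947/10000 ≈ 0.894700

1 1 2389/2500
2 2 9347/10000
3 3 8947/10000
f(2y,3y) = ((9347/10000)/(8947/10000) − 1)/(1) = 400/8947 ≈ 4.4708%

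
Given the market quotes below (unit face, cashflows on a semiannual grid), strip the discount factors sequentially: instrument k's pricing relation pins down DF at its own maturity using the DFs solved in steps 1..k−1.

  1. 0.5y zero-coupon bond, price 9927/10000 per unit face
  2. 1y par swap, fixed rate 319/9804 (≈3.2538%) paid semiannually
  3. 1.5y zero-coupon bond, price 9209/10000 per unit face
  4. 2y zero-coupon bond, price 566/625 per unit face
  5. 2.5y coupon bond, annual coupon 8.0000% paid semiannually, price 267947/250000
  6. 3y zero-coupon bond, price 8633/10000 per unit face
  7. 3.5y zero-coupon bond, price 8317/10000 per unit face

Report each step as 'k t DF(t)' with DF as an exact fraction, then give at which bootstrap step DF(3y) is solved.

step 1 [0.5y] zero: DF = P = 9927/10000 ≈ 0.992700
step 2 [1y] swap r/2=319/19608: DF=(1 − 319/19608·(0.992700))/(1+319/19608) = 9681/10000 ≈ 0.968100
step 3 [1.5y] zero: DF = P = 9209/10000 ≈ 0.920900
step 4 [2y] zero: DF = P = 566/625 ≈ 0.905600
step 5 [2.5y] bond c/2=1/25: DF=(267947/250000 − 1/25·(0.992700+0.968100+0.920900+0.905600))/(1+1/25) = 8849/10000 ≈ 0.884900
step 6 [3y] zero: DF = P = 8633/10000 ≈ 0.863300
step 7 [3.5y] zero: DF = P = 8317/10000 ≈ 0.831700

1 1/2 9927/10000
2 1 9681/10000
3 3/2 9209/10000
4 2 566/625
5 5/2 8849/10000
6 3 8633/10000
7 7/2 8317/10000
DF(3y) is solved at step 6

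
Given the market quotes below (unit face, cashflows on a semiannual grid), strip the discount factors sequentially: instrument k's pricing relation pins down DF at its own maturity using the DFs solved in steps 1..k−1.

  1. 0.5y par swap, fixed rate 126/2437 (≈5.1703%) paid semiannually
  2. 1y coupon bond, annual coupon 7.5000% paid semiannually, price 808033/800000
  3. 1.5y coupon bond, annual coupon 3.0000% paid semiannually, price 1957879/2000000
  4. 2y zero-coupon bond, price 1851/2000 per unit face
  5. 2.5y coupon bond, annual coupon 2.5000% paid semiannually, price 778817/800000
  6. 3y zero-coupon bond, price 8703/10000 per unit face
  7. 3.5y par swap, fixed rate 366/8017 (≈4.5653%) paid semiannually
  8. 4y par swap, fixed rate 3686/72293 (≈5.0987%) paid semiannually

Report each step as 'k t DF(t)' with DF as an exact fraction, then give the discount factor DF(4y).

step 1 [0.5y] swap r/2=63/2437: DF=(1 − 63/2437·(0))/(1+63/2437) = 2437/2500 ≈ 0.974800
step 2 [1y] bond c/2=3/80: DF=(808033/800000 − 3/80·(0.974800))/(1+3/80) = 9383/10000 ≈ 0.938300
step 3 [1.5y] bond c/2=3/200: DF=(1957879/2000000 − 3/200·(0.974800+0.938300))/(1+3/200) = 4681/5000 ≈ 0.936200
step 4 [2y] zero: DF = P = 1851/2000 ≈ 0.925500
step 5 [2.5y] bond c/2=1/80: DF=(778817/800000 − 1/80·(0.974800+0.938300+0.936200+0.925500))/(1+1/80) = 9149/10000 ≈ 0.914900
step 6 [3y] zero: DF = P = 8703/10000 ≈ 0.870300
step 7 [3.5y] swap r/2=183/8017: DF=(1 − 183/8017·(0.974800+0.938300+0.936200+0.925500+0.914900+0.870300))/(1+183/8017) = 1067/1250 ≈ 0.853600
step 8 [4y] swap r/2=1843/72293: DF=(1 − 1843/72293·(0.974800+0.938300+0.936200+0.925500+0.914900+0.870300+0.853600))/(1+1843/72293) = 8157/10000 ≈ 0.815700

1 1/2 2437/2500
2 1 9383/10000
3 3/2 4681/5000
4 2 1851/2000
5 5/2 9149/10000
6 3 8703/10000
7 7/2 1067/1250
8 4 8157/10000
DF(4y) = 8157/10000 ≈ 0.815700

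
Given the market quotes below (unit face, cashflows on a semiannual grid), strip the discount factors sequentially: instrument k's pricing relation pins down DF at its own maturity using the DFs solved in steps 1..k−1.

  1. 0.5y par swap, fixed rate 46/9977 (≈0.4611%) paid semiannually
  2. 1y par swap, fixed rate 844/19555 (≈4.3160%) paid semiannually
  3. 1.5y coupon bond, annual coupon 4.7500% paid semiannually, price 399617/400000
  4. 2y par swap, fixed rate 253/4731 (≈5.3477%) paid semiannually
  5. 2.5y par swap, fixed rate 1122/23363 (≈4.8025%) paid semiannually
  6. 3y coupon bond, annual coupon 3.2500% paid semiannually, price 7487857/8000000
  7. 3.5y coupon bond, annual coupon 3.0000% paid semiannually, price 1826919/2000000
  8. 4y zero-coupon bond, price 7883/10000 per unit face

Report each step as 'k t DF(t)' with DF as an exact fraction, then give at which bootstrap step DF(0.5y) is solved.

1 1/2 9977/10000
2 1 4789/5000
3 3/2 1861/2000
4 2 2247/2500
5 5/2 4439/5000
6 3 8463/10000
7 7/2 1023/1250
8 4 7883/10000
DF(0.5y) is solved at step 1

step 1 [0.5y] swap r/2=23/9977: DF=(1 − 23/9977·(0))/(1+23/9977) = 9977/10000 ≈ 0.997700
step 2 [1y] swap r/2=422/19555: DF=(1 − 422/19555·(0.997700))/(1+422/19555) = 4789/5000 ≈ 0.957800
step 3 [1.5y] bond c/2=19/800: DF=(399617/400000 − 19/800·(0.997700+0.957800))/(1+19/800) = 1861/2000 ≈ 0.930500
step 4 [2y] swap r/2=253/9462: DF=(1 − 253/9462·(0.997700+0.957800+0.930500))/(1+253/9462) = 2247/2500 ≈ 0.898800
step 5 [2.5y] swap r/2=561/23363: DF=(1 − 561/23363·(0.997700+0.957800+0.930500+0.898800))/(1+561/23363) = 4439/5000 ≈ 0.887800
step 6 [3y] bond c/2=13/800: DF=(7487857/8000000 − 13/800·(0.997700+0.957800+0.930500+0.898800+0.887800))/(1+13/800) = 8463/10000 ≈ 0.846300
step 7 [3.5y] bond c/2=3/200: DF=(1826919/2000000 − 3/200·(0.997700+0.957800+0.930500+0.898800+0.887800+0.846300))/(1+3/200) = 1023/1250 ≈ 0.818400
step 8 [4y] zero: DF = P = 7883/10000 ≈ 0.788300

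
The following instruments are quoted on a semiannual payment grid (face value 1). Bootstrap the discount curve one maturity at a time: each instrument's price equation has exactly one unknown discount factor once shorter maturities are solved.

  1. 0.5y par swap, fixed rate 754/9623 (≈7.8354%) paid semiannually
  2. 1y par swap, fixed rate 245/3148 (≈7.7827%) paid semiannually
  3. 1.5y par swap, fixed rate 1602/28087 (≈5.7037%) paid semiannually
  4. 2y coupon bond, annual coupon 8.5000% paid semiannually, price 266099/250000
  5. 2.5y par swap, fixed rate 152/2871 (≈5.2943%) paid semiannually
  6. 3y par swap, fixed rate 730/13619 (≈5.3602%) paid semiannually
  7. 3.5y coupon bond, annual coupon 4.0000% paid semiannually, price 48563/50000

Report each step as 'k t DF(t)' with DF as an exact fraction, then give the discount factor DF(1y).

1 1/2 9623/10000
2 1 1853/2000
3 3/2 9199/10000
4 2 1813/2000
5 5/2 549/625
6 3 427/500
7 7/2 4227/5000
DF(1y) = 1853/2000 ≈ 0.926500

step 1 [0.5y] swap r/2=377/9623: DF=(1 − 377/9623·(0))/(1+377/9623) = 9623/10000 ≈ 0.962300
step 2 [1y] swap r/2=245/6296: DF=(1 − 245/6296·(0.962300))/(1+245/6296) = 1853/2000 ≈ 0.926500
step 3 [1.5y] swap r/2=801/28087: DF=(1 − 801/28087·(0.962300+0.926500))/(1+801/28087) = 9199/10000 ≈ 0.919900
step 4 [2y] bond c/2=17/400: DF=(266099/250000 − 17/400·(0.962300+0.926500+0.919900))/(1+17/400) = 1813/2000 ≈ 0.906500
step 5 [2.5y] swap r/2=76/2871: DF=(1 − 76/2871·(0.962300+0.926500+0.919900+0.906500))/(1+76/2871) = 549/625 ≈ 0.878400
step 6 [3y] swap r/2=365/13619: DF=(1 − 365/13619·(0.962300+0.926500+0.919900+0.906500+0.878400))/(1+365/13619) = 427/500 ≈ 0.854000
step 7 [3.5y] bond c/2=1/50: DF=(48563/50000 − 1/50·(0.962300+0.926500+0.919900+0.906500+0.878400+0.854000))/(1+1/50) = 4227/5000 ≈ 0.845400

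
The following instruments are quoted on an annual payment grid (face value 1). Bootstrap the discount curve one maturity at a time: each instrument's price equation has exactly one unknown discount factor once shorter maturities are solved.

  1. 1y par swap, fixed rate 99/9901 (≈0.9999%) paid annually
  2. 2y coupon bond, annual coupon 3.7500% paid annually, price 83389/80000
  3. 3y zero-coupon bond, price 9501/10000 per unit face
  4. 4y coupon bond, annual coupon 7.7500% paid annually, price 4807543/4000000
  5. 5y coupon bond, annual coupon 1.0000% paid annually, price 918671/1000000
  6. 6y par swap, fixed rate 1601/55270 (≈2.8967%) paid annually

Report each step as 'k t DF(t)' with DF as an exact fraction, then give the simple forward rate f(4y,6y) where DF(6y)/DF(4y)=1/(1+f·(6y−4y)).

step 1 [1y] swap r/1=99/9901: DF=(1 − 99/9901·(0))/(1+99/9901) = 9901/10000 ≈ 0.990100
step 2 [2y] bond c/1=3/80: DF=(83389/80000 − 3/80·(0.990100))/(1+3/80) = 9689/10000 ≈ 0.968900
step 3 [3y] zero: DF = P = 9501/10000 ≈ 0.950100
step 4 [4y] bond c/1=31/400: DF=(4807543/4000000 − 31/400·(0.990100+0.968900+0.950100))/(1+31/400) = 4531/5000 ≈ 0.906200
step 5 [5y] bond c/1=1/100: DF=(918671/1000000 − 1/100·(0.990100+0.968900+0.950100+0.906200))/(1+1/100) = 4359/5000 ≈ 0.871800
step 6 [6y] swap r/1=1601/55270: DF=(1 − 1601/55270·(0.990100+0.968900+0.950100+0.906200+0.871800))/(1+1601/55270) = 8399/10000 ≈ 0.839900

1 1 9901/10000
2 2 9689/10000
3 3 9501/10000
4 4 4531/5000
5 5 4359/5000
6 6 8399/10000
f(4y,6y) = ((4531/5000)/(8399/10000) − 1)/(2) = 663/16798 ≈ 3.9469%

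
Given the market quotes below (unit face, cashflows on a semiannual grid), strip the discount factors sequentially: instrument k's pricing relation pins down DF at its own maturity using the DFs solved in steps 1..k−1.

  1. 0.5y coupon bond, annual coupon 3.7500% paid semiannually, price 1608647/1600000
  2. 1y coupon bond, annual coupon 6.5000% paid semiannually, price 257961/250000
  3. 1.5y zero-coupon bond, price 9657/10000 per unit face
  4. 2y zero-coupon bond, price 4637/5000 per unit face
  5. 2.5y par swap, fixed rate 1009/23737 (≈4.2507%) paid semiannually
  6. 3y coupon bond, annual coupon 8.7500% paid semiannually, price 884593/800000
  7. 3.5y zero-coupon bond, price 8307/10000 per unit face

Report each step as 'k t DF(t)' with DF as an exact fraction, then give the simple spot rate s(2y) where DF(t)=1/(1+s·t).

1 1/2 9869/10000
2 1 9683/10000
3 3/2 9657/10000
4 2 4637/5000
5 5/2 8991/10000
6 3 2151/2500
7 7/2 8307/10000
s(2y) = (1/(4637/5000) − 1)/(2) = 363/9274 ≈ 3.9142%

step 1 [0.5y] bond c/2=3/160: DF=(1608647/1600000 − 3/160·(0))/(1+3/160) = 9869/10000 ≈ 0.986900
step 2 [1y] bond c/2=13/400: DF=(257961/250000 − 13/400·(0.986900))/(1+13/400) = 9683/10000 ≈ 0.968300
step 3 [1.5y] zero: DF = P = 9657/10000 ≈ 0.965700
step 4 [2y] zero: DF = P = 4637/5000 ≈ 0.927400
step 5 [2.5y] swap r/2=1009/47474: DF=(1 − 1009/47474·(0.986900+0.968300+0.965700+0.927400))/(1+1009/47474) = 8991/10000 ≈ 0.899100
step 6 [3y] bond c/2=7/160: DF=(884593/800000 − 7/160·(0.986900+0.968300+0.965700+0.927400+0.899100))/(1+7/160) = 2151/2500 ≈ 0.860400
step 7 [3.5y] zero: DF = P = 8307/10000 ≈ 0.830700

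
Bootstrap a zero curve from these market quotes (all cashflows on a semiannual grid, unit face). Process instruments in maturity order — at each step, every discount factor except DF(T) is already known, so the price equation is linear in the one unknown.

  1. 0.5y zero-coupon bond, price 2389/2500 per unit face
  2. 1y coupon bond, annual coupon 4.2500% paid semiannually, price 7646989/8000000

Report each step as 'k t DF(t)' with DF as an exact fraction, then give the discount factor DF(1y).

step 1 [0.5y] zero: DF = P = 2389/2500 ≈ 0.955600
step 2 [1y] bond c/2=17/800: DF=(7646989/8000000 − 17/800·(0.955600))/(1+17/800) = 9161/10000 ≈ 0.916100

1 1/2 2389/2500
2 1 9161/10000
DF(1y) = 9161/10000 ≈ 0.916100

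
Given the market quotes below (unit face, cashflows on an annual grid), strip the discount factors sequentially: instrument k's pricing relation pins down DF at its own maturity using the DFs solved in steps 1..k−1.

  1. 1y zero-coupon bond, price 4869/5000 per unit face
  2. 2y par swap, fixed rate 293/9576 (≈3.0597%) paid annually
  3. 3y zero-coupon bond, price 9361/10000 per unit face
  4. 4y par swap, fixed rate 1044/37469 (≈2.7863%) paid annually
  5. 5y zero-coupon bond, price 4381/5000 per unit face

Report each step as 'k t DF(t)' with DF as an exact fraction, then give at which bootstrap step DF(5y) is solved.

1 1 4869/5000
2 2 4707/5000
3 3 9361/10000
4 4 2239/2500
5 5 4381/5000
DF(5y) is solved at step 5

step 1 [1y] zero: DF = P = 4869/5000 ≈ 0.973800
step 2 [2y] swap r/1=293/9576: DF=(1 − 293/9576·(0.973800))/(1+293/9576) = 4707/5000 ≈ 0.941400
step 3 [3y] zero: DF = P = 9361/10000 ≈ 0.936100
step 4 [4y] swap r/1=1044/37469: DF=(1 − 1044/37469·(0.973800+0.941400+0.936100))/(1+1044/37469) = 2239/2500 ≈ 0.895600
step 5 [5y] zero: DF = P = 4381/5000 ≈ 0.876200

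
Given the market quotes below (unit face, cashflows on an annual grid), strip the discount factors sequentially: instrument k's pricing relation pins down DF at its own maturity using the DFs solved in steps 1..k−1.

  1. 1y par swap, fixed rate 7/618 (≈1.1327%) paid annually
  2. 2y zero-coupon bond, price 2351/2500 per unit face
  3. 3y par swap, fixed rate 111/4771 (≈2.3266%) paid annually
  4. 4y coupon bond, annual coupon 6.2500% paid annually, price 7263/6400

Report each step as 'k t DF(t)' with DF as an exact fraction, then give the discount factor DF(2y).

1 1 618/625
2 2 2351/2500
3 3 4667/5000
4 4 8997/10000
DF(2y) = 2351/2500 ≈ 0.940400

step 1 [1y] swap r/1=7/618: DF=(1 − 7/618·(0))/(1+7/618) = 618/625 ≈ 0.988800
step 2 [2y] zero: DF = P = 2351/2500 ≈ 0.940400
step 3 [3y] swap r/1=111/4771: DF=(1 − 111/4771·(0.988800+0.940400))/(1+111/4771) = 4667/5000 ≈ 0.933400
step 4 [4y] bond c/1=1/16: DF=(7263/6400 − 1/16·(0.988800+0.940400+0.933400))/(1+1/16) = 8997/10000 ≈ 0.899700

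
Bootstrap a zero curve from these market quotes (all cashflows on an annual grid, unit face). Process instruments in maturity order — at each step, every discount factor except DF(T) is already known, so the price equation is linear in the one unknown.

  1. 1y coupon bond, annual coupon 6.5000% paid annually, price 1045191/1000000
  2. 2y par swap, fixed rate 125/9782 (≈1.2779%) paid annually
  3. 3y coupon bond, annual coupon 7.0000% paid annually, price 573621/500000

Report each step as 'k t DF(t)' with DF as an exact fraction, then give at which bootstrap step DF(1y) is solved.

1 1 4907/5000
2 2 39/40
3 3 4721/5000
DF(1y) is solved at step 1

step 1 [1y] bond c/1=13/200: DF=(1045191/1000000 − 13/200·(0))/(1+13/200) = 4907/5000 ≈ 0.981400
step 2 [2y] swap r/1=125/9782: DF=(1 − 125/9782·(0.981400))/(1+125/9782) = 39/40 ≈ 0.975000
step 3 [3y] bond c/1=7/100: DF=(573621/500000 − 7/100·(0.981400+0.975000))/(1+7/100) = 4721/5000 ≈ 0.944200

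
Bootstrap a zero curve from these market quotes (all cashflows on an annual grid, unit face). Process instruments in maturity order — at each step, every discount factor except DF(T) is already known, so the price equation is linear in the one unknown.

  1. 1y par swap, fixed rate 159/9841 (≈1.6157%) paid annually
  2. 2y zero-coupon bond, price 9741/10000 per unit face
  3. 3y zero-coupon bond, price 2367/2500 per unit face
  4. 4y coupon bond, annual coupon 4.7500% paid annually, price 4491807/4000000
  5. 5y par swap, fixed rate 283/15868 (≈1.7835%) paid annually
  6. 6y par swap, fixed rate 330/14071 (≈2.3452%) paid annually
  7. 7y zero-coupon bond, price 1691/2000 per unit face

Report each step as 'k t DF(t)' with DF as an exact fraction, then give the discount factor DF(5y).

1 1 9841/10000
2 2 9741/10000
3 3 2367/2500
4 4 9403/10000
5 5 9151/10000
6 6 217/250
7 7 1691/2000
DF(5y) = 9151/10000 ≈ 0.915100

step 1 [1y] swap r/1=159/9841: DF=(1 − 159/9841·(0))/(1+159/9841) = 9841/10000 ≈ 0.984100
step 2 [2y] zero: DF = P = 9741/10000 ≈ 0.974100
step 3 [3y] zero: DF = P = 2367/2500 ≈ 0.946800
step 4 [4y] bond c/1=19/400: DF=(4491807/4000000 − 19/400·(0.984100+0.974100+0.946800))/(1+19/400) = 9403/10000 ≈ 0.940300
step 5 [5y] swap r/1=283/15868: DF=(1 − 283/15868·(0.984100+0.974100+0.946800+0.940300))/(1+283/15868) = 9151/10000 ≈ 0.915100
step 6 [6y] swap r/1=330/14071: DF=(1 − 330/14071·(0.984100+0.974100+0.946800+0.940300+0.915100))/(1+330/14071) = 217/250 ≈ 0.868000
step 7 [7y] zero: DF = P = 1691/2000 ≈ 0.845500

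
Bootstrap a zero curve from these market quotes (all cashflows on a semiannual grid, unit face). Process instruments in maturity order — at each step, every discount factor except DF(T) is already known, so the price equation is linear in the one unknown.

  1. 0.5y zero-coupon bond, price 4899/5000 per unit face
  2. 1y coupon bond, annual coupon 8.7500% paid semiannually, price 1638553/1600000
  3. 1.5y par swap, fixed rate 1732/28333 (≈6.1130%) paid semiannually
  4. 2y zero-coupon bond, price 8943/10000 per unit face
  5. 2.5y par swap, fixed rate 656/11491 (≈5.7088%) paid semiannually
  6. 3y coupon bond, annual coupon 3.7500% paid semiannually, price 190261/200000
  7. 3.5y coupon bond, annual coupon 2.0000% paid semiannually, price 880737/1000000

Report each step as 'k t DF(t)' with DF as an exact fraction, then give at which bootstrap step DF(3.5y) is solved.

step 1 [0.5y] zero: DF = P = 4899/5000 ≈ 0.979800
step 2 [1y] bond c/2=7/160: DF=(1638553/1600000 − 7/160·(0.979800))/(1+7/160) = 9401/10000 ≈ 0.940100
step 3 [1.5y] swap r/2=866/28333: DF=(1 − 866/28333·(0.979800+0.940100))/(1+866/28333) = 4567/5000 ≈ 0.913400
step 4 [2y] zero: DF = P = 8943/10000 ≈ 0.894300
step 5 [2.5y] swap r/2=328/11491: DF=(1 − 328/11491·(0.979800+0.940100+0.913400+0.894300))/(1+328/11491) = 543/625 ≈ 0.868800
step 6 [3y] bond c/2=3/160: DF=(190261/200000 − 3/160·(0.979800+0.940100+0.913400+0.894300+0.868800))/(1+3/160) = 2123/2500 ≈ 0.849200
step 7 [3.5y] bond c/2=1/100: DF=(880737/1000000 − 1/100·(0.979800+0.940100+0.913400+0.894300+0.868800+0.849200))/(1+1/100) = 8181/10000 ≈ 0.818100

1 1/2 4899/5000
2 1 9401/10000
3 3/2 4567/5000
4 2 8943/10000
5 5/2 543/625
6 3 2123/2500
7 7/2 8181/10000
DF(3.5y) is solved at step 7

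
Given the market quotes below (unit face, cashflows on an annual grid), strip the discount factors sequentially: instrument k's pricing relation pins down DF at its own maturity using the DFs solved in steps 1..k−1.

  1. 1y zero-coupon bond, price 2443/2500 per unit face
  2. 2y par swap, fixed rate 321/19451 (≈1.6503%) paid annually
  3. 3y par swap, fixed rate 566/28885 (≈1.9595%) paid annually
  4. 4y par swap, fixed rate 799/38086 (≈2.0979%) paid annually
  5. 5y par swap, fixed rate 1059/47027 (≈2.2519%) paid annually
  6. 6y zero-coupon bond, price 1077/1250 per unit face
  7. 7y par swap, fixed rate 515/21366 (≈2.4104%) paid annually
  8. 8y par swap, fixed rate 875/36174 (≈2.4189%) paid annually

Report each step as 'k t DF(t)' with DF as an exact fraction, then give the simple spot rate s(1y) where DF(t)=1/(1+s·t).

step 1 [1y] zero: DF = P = 2443/2500 ≈ 0.977200
step 2 [2y] swap r/1=321/19451: DF=(1 − 321/19451·(0.977200))/(1+321/19451) = 9679/10000 ≈ 0.967900
step 3 [3y] swap r/1=566/28885: DF=(1 − 566/28885·(0.977200+0.967900))/(1+566/28885) = 4717/5000 ≈ 0.943400
step 4 [4y] swap r/1=799/38086: DF=(1 − 799/38086·(0.977200+0.967900+0.943400))/(1+799/38086) = 9201/10000 ≈ 0.920100
step 5 [5y] swap r/1=1059/47027: DF=(1 − 1059/47027·(0.977200+0.967900+0.943400+0.920100))/(1+1059/47027) = 8941/10000 ≈ 0.894100
step 6 [6y] zero: DF = P = 1077/1250 ≈ 0.861600
step 7 [7y] swap r/1=515/21366: DF=(1 − 515/21366·(0.977200+0.967900+0.943400+0.920100+0.894100+0.861600))/(1+515/21366) = 1691/2000 ≈ 0.845500
step 8 [8y] swap r/1=875/36174: DF=(1 − 875/36174·(0.977200+0.967900+0.943400+0.920100+0.894100+0.861600+0.845500))/(1+875/36174) = 33/40 ≈ 0.825000

1 1 2443/2500
2 2 9679/10000
3 3 4717/5000
4 4 9201/10000
5 5 8941/10000
6 6 1077/1250
7 7 1691/2000
8 8 33/40
s(1y) = (1/(2443/2500) − 1)/(1) = 57/2443 ≈ 2.3332%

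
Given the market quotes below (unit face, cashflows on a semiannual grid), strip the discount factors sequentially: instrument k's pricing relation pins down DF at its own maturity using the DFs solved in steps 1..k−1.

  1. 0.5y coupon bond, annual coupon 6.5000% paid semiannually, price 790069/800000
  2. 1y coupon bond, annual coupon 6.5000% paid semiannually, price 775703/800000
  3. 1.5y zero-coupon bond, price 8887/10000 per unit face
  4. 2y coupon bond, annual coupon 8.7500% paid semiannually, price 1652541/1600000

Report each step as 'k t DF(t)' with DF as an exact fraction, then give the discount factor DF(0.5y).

step 1 [0.5y] bond c/2=13/400: DF=(790069/800000 − 13/400·(0))/(1+13/400) = 1913/2000 ≈ 0.956500
step 2 [1y] bond c/2=13/400: DF=(775703/800000 − 13/400·(0.956500))/(1+13/400) = 909/1000 ≈ 0.909000
step 3 [1.5y] zero: DF = P = 8887/10000 ≈ 0.888700
step 4 [2y] bond c/2=7/160: DF=(1652541/1600000 − 7/160·(0.956500+0.909000+0.888700))/(1+7/160) = 8741/10000 ≈ 0.874100

1 1/2 1913/2000
2 1 909/1000
3 3/2 8887/10000
4 2 8741/10000
DF(0.5y) = 1913/2000 ≈ 0.956500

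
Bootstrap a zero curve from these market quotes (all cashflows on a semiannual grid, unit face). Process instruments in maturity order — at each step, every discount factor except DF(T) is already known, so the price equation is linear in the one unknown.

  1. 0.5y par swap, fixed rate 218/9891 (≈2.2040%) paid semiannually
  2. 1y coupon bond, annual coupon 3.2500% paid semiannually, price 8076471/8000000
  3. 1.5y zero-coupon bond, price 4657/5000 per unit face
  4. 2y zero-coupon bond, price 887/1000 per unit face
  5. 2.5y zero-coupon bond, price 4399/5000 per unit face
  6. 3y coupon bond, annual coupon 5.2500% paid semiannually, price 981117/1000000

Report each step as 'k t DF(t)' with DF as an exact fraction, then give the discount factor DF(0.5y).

1 1/2 9891/10000
2 1 611/625
3 3/2 4657/5000
4 2 887/1000
5 5/2 4399/5000
6 3 8367/10000
DF(0.5y) = 9891/10000 ≈ 0.989100

step 1 [0.5y] swap r/2=109/9891: DF=(1 − 109/9891·(0))/(1+109/9891) = 9891/10000 ≈ 0.989100
step 2 [1y] bond c/2=13/800: DF=(8076471/8000000 − 13/800·(0.989100))/(1+13/800) = 611/625 ≈ 0.977600
step 3 [1.5y] zero: DF = P = 4657/5000 ≈ 0.931400
step 4 [2y] zero: DF = P = 887/1000 ≈ 0.887000
step 5 [2.5y] zero: DF = P = 4399/5000 ≈ 0.879800
step 6 [3y] bond c/2=21/800: DF=(981117/1000000 − 21/800·(0.989100+0.977600+0.931400+0.887000+0.879800))/(1+21/800) = 8367/10000 ≈ 0.836700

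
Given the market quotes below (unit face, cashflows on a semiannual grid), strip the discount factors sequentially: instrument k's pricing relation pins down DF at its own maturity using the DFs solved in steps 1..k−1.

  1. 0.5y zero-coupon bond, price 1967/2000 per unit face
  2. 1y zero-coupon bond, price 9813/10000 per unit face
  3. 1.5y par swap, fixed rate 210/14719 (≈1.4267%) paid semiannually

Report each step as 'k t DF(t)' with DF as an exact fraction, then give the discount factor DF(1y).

1 1/2 1967/2000
2 1 9813/10000
3 3/2 979/1000
DF(1y) = 9813/10000 ≈ 0.981300

step 1 [0.5y] zero: DF = P = 1967/2000 ≈ 0.983500
step 2 [1y] zero: DF = P = 9813/10000 ≈ 0.981300
step 3 [1.5y] swap r/2=105/14719: DF=(1 − 105/14719·(0.983500+0.981300))/(1+105/14719) = 979/1000 ≈ 0.979000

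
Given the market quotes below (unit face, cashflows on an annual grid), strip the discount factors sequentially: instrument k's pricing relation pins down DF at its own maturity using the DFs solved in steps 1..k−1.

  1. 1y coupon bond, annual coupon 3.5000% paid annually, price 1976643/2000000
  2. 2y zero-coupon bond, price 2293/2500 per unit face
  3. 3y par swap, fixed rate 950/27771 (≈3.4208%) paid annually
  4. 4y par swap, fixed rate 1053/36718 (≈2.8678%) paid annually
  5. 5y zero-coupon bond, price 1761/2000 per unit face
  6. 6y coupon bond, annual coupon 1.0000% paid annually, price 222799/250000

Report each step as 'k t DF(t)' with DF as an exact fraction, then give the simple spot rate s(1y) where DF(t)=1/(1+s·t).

1 1 9549/10000
2 2 2293/2500
3 3 181/200
4 4 8947/10000
5 5 1761/2000
6 6 8373/10000
s(1y) = (1/(9549/10000) − 1)/(1) = 451/9549 ≈ 4.7230%

step 1 [1y] bond c/1=7/200: DF=(1976643/2000000 − 7/200·(0))/(1+7/200) = 9549/10000 ≈ 0.954900
step 2 [2y] zero: DF = P = 2293/2500 ≈ 0.917200
step 3 [3y] swap r/1=950/27771: DF=(1 − 950/27771·(0.954900+0.917200))/(1+950/27771) = 181/200 ≈ 0.905000
step 4 [4y] swap r/1=1053/36718: DF=(1 − 1053/36718·(0.954900+0.917200+0.905000))/(1+1053/36718) = 8947/10000 ≈ 0.894700
step 5 [5y] zero: DF = P = 1761/2000 ≈ 0.880500
step 6 [6y] bond c/1=1/100: DF=(222799/250000 − 1/100·(0.954900+0.917200+0.905000+0.894700+0.880500))/(1+1/100) = 8373/10000 ≈ 0.837300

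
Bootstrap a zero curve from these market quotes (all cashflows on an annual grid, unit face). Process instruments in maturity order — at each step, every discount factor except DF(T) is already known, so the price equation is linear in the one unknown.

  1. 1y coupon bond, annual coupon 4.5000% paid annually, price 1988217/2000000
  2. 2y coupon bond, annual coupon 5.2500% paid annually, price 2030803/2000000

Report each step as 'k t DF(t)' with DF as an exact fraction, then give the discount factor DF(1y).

step 1 [1y] bond c/1=9/200: DF=(1988217/2000000 − 9/200·(0))/(1+9/200) = 9513/10000 ≈ 0.951300
step 2 [2y] bond c/1=21/400: DF=(2030803/2000000 − 21/400·(0.951300))/(1+21/400) = 9173/10000 ≈ 0.917300

1 1 9513/10000
2 2 9173/10000
DF(1y) = 9513/10000 ≈ 0.951300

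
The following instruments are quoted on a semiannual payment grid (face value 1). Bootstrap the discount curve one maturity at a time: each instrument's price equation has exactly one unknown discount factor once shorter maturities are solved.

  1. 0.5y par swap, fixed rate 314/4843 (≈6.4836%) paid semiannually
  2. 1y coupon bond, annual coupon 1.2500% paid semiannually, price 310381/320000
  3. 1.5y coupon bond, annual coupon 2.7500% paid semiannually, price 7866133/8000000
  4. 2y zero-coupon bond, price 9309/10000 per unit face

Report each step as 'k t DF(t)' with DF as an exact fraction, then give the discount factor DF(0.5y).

step 1 [0.5y] swap r/2=157/4843: DF=(1 − 157/4843·(0))/(1+157/4843) = 4843/5000 ≈ 0.968600
step 2 [1y] bond c/2=1/160: DF=(310381/320000 − 1/160·(0.968600))/(1+1/160) = 9579/10000 ≈ 0.957900
step 3 [1.5y] bond c/2=11/800: DF=(7866133/8000000 − 11/800·(0.968600+0.957900))/(1+11/800) = 4719/5000 ≈ 0.943800
step 4 [2y] zero: DF = P = 9309/10000 ≈ 0.930900

1 1/2 4843/5000
2 1 9579/10000
3 3/2 4719/5000
4 2 9309/10000
DF(0.5y) = 4843/5000 ≈ 0.968600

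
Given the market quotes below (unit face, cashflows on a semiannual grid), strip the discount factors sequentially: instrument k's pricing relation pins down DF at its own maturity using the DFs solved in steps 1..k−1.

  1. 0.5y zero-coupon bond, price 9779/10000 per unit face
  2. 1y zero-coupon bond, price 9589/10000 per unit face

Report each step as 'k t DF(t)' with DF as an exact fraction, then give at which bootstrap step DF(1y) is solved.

1 1/2 9779/10000
2 1 9589/10000
DF(1y) is solved at step 2

step 1 [0.5y] zero: DF = P = 9779/10000 ≈ 0.977900
step 2 [1y] zero: DF = P = 9589/10000 ≈ 0.958900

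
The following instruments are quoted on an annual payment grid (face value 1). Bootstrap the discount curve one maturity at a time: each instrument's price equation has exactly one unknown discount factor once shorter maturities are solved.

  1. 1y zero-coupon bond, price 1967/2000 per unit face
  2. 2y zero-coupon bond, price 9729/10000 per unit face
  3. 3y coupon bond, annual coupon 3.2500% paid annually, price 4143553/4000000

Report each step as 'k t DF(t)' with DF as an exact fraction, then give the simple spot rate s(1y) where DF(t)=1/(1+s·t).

step 1 [1y] zero: DF = P = 1967/2000 ≈ 0.983500
step 2 [2y] zero: DF = P = 9729/10000 ≈ 0.972900
step 3 [3y] bond c/1=13/400: DF=(4143553/4000000 − 13/400·(0.983500+0.972900))/(1+13/400) = 9417/10000 ≈ 0.941700

1 1 1967/2000
2 2 9729/10000
3 3 9417/10000
s(1y) = (1/(1967/2000) − 1)/(1) = 33/1967 ≈ 1.6777%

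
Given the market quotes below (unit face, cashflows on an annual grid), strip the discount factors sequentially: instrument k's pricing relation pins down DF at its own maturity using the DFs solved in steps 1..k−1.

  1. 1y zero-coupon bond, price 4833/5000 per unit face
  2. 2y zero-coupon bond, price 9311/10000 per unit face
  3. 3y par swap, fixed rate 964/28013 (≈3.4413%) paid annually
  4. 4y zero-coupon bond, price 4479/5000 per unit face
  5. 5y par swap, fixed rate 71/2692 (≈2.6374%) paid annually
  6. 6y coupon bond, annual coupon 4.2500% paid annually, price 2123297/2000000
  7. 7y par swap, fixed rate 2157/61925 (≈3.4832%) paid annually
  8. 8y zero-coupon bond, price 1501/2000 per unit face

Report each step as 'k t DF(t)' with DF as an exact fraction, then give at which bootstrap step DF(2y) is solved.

1 1 4833/5000
2 2 9311/10000
3 3 2259/2500
4 4 4479/5000
5 5 8793/10000
6 6 4159/5000
7 7 7843/10000
8 8 1501/2000
DF(2y) is solved at step 2

step 1 [1y] zero: DF = P = 4833/5000 ≈ 0.966600
step 2 [2y] zero: DF = P = 9311/10000 ≈ 0.931100
step 3 [3y] swap r/1=964/28013: DF=(1 − 964/28013·(0.966600+0.931100))/(1+964/28013) = 2259/2500 ≈ 0.903600
step 4 [4y] zero: DF = P = 4479/5000 ≈ 0.895800
step 5 [5y] swap r/1=71/2692: DF=(1 − 71/2692·(0.966600+0.931100+0.903600+0.895800))/(1+71/2692) = 8793/10000 ≈ 0.879300
step 6 [6y] bond c/1=17/400: DF=(2123297/2000000 − 17/400·(0.966600+0.931100+0.903600+0.895800+0.879300))/(1+17/400) = 4159/5000 ≈ 0.831800
step 7 [7y] swap r/1=2157/61925: DF=(1 − 2157/61925·(0.966600+0.931100+0.903600+0.895800+0.879300+0.831800))/(1+2157/61925) = 7843/10000 ≈ 0.784300
step 8 [8y] zero: DF = P = 1501/2000 ≈ 0.750500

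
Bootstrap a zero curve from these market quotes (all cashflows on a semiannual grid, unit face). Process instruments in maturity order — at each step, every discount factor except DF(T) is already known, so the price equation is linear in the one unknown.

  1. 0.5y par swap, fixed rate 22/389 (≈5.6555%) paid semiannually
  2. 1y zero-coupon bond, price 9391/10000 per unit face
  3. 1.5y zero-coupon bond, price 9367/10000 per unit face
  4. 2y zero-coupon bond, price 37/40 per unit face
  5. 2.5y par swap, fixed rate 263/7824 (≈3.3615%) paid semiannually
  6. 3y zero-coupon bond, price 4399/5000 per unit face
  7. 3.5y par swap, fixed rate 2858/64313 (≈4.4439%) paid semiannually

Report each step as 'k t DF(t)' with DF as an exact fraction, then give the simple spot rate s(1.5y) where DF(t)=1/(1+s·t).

1 1/2 389/400
2 1 9391/10000
3 3/2 9367/10000
4 2 37/40
5 5/2 9211/10000
6 3 4399/5000
7 7/2 8571/10000
s(1.5y) = (1/(9367/10000) − 1)/(3/2) = 422/9367 ≈ 4.5052%

step 1 [0.5y] swap r/2=11/389: DF=(1 − 11/389·(0))/(1+11/389) = 389/400 ≈ 0.972500
step 2 [1y] zero: DF = P = 9391/10000 ≈ 0.939100
step 3 [1.5y] zero: DF = P = 9367/10000 ≈ 0.936700
step 4 [2y] zero: DF = P = 37/40 ≈ 0.925000
step 5 [2.5y] swap r/2=263/15648: DF=(1 − 263/15648·(0.972500+0.939100+0.936700+0.925000))/(1+263/15648) = 9211/10000 ≈ 0.921100
step 6 [3y] zero: DF = P = 4399/5000 ≈ 0.879800
step 7 [3.5y] swap r/2=1429/64313: DF=(1 − 1429/64313·(0.972500+0.939100+0.936700+0.925000+0.921100+0.879800))/(1+1429/64313) = 8571/10000 ≈ 0.857100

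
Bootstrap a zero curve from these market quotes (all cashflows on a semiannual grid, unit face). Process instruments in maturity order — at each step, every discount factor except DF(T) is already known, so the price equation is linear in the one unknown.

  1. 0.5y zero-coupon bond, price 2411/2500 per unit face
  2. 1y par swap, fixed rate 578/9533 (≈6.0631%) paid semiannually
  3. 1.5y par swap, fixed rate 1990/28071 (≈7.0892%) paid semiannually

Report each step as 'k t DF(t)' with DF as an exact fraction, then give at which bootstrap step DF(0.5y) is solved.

1 1/2 2411/2500
2 1 4711/5000
3 3/2 1801/2000
DF(0.5y) is solved at step 1

step 1 [0.5y] zero: DF = P = 2411/2500 ≈ 0.964400
step 2 [1y] swap r/2=289/9533: DF=(1 − 289/9533·(0.964400))/(1+289/9533) = 4711/5000 ≈ 0.942200
step 3 [1.5y] swap r/2=995/28071: DF=(1 − 995/28071·(0.964400+0.942200))/(1+995/28071) = 1801/2000 ≈ 0.900500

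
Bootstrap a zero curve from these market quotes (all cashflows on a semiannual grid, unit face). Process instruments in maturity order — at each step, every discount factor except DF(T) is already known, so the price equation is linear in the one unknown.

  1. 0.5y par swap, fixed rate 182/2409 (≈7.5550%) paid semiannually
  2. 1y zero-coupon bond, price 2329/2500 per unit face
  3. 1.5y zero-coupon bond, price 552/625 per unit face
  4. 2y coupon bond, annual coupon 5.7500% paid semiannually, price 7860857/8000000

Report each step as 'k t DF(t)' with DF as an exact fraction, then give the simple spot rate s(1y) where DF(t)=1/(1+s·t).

1 1/2 2409/2500
2 1 2329/2500
3 3/2 552/625
4 2 351/400
s(1y) = (1/(2329/2500) − 1)/(1) = 171/2329 ≈ 7.3422%

step 1 [0.5y] swap r/2=91/2409: DF=(1 − 91/2409·(0))/(1+91/2409) = 2409/2500 ≈ 0.963600
step 2 [1y] zero: DF = P = 2329/2500 ≈ 0.931600
step 3 [1.5y] zero: DF = P = 552/625 ≈ 0.883200
step 4 [2y] bond c/2=23/800: DF=(7860857/8000000 − 23/800·(0.963600+0.931600+0.883200))/(1+23/800) = 351/400 ≈ 0.877500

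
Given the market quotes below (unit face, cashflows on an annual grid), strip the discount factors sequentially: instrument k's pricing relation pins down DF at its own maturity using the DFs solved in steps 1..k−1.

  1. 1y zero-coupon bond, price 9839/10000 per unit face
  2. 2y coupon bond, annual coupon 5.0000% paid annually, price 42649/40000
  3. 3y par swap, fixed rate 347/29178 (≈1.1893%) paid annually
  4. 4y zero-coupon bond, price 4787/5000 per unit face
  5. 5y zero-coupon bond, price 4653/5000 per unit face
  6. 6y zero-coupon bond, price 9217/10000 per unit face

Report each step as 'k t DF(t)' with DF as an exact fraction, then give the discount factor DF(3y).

1 1 9839/10000
2 2 4843/5000
3 3 9653/10000
4 4 4787/5000
5 5 4653/5000
6 6 9217/10000
DF(3y) = 9653/10000 ≈ 0.965300

step 1 [1y] zero: DF = P = 9839/10000 ≈ 0.983900
step 2 [2y] bond c/1=1/20: DF=(42649/40000 − 1/20·(0.983900))/(1+1/20) = 4843/5000 ≈ 0.968600
step 3 [3y] swap r/1=347/29178: DF=(1 − 347/29178·(0.983900+0.968600))/(1+347/29178) = 9653/10000 ≈ 0.965300
step 4 [4y] zero: DF = P = 4787/5000 ≈ 0.957400
step 5 [5y] zero: DF = P = 4653/5000 ≈ 0.930600
step 6 [6y] zero: DF = P = 9217/10000 ≈ 0.921700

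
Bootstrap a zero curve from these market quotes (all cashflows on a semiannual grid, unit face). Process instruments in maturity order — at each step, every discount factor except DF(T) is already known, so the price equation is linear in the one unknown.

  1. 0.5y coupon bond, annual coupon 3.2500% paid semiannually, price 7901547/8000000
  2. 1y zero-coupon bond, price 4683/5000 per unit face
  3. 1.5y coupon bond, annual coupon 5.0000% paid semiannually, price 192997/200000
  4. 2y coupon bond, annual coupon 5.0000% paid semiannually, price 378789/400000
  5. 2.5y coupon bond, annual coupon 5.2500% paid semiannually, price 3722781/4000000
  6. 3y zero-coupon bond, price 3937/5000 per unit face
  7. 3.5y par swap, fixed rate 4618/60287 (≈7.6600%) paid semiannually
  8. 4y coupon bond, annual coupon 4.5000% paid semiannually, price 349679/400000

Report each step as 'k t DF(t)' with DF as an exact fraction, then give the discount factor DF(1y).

1 1/2 9719/10000
2 1 4683/5000
3 3/2 8949/10000
4 2 1711/2000
5 5/2 8133/10000
6 3 3937/5000
7 7/2 7691/10000
8 4 7223/10000
DF(1y) = 4683/5000 ≈ 0.936600

step 1 [0.5y] bond c/2=13/800: DF=(7901547/8000000 − 13/800·(0))/(1+13/800) = 9719/10000 ≈ 0.971900
step 2 [1y] zero: DF = P = 4683/5000 ≈ 0.936600
step 3 [1.5y] bond c/2=1/40: DF=(192997/200000 − 1/40·(0.971900+0.936600))/(1+1/40) = 8949/10000 ≈ 0.894900
step 4 [2y] bond c/2=1/40: DF=(378789/400000 − 1/40·(0.971900+0.936600+0.894900))/(1+1/40) = 1711/2000 ≈ 0.855500
step 5 [2.5y] bond c/2=21/800: DF=(3722781/4000000 − 21/800·(0.971900+0.936600+0.894900+0.855500))/(1+21/800) = 8133/10000 ≈ 0.813300
step 6 [3y] zero: DF = P = 3937/5000 ≈ 0.787400
step 7 [3.5y] swap r/2=2309/60287: DF=(1 − 2309/60287·(0.971900+0.936600+0.894900+0.855500+0.813300+0.787400))/(1+2309/60287) = 7691/10000 ≈ 0.769100
step 8 [4y] bond c/2=9/400: DF=(349679/400000 − 9/400·(0.971900+0.936600+0.894900+0.855500+0.813300+0.787400+0.769100))/(1+9/400) = 7223/10000 ≈ 0.722300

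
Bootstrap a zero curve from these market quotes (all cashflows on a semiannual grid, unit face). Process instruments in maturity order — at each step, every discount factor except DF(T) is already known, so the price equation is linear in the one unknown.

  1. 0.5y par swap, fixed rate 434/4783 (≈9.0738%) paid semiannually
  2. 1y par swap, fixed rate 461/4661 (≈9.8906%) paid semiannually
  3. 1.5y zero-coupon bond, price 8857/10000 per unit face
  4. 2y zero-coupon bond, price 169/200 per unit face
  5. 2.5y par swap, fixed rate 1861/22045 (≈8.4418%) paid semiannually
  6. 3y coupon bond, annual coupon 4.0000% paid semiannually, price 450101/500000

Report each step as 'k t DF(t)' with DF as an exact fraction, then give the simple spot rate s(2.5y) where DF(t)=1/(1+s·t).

step 1 [0.5y] swap r/2=217/4783: DF=(1 − 217/4783·(0))/(1+217/4783) = 4783/5000 ≈ 0.956600
step 2 [1y] swap r/2=461/9322: DF=(1 − 461/9322·(0.956600))/(1+461/9322) = 4539/5000 ≈ 0.907800
step 3 [1.5y] zero: DF = P = 8857/10000 ≈ 0.885700
step 4 [2y] zero: DF = P = 169/200 ≈ 0.845000
step 5 [2.5y] swap r/2=1861/44090: DF=(1 − 1861/44090·(0.956600+0.907800+0.885700+0.845000))/(1+1861/44090) = 8139/10000 ≈ 0.813900
step 6 [3y] bond c/2=1/50: DF=(450101/500000 − 1/50·(0.956600+0.907800+0.885700+0.845000+0.813900))/(1+1/50) = 7961/10000 ≈ 0.796100

1 1/2 4783/5000
2 1 4539/5000
3 3/2 8857/10000
4 2 169/200
5 5/2 8139/10000
6 3 7961/10000
s(2.5y) = (1/(8139/10000) − 1)/(5/2) = 3722/40695 ≈ 9.1461%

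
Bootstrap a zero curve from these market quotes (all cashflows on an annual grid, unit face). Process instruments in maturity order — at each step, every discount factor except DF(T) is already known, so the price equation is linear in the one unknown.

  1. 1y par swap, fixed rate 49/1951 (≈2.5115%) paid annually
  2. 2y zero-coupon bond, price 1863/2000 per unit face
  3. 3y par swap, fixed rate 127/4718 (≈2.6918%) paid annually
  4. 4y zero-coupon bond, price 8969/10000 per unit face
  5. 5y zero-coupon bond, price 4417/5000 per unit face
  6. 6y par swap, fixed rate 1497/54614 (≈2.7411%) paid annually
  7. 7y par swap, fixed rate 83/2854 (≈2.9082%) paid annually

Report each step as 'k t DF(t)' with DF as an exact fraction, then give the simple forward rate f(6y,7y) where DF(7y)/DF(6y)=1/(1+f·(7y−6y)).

1 1 1951/2000
2 2 1863/2000
3 3 4619/5000
4 4 8969/10000
5 5 4417/5000
6 6 8503/10000
7 7 4087/5000
f(6y,7y) = ((8503/10000)/(4087/5000) − 1)/(1) = 329/8174 ≈ 4.0250%

step 1 [1y] swap r/1=49/1951: DF=(1 − 49/1951·(0))/(1+49/1951) = 1951/2000 ≈ 0.975500
step 2 [2y] zero: DF = P = 1863/2000 ≈ 0.931500
step 3 [3y] swap r/1=127/4718: DF=(1 − 127/4718·(0.975500+0.931500))/(1+127/4718) = 4619/5000 ≈ 0.923800
step 4 [4y] zero: DF = P = 8969/10000 ≈ 0.896900
step 5 [5y] zero: DF = P = 4417/5000 ≈ 0.883400
step 6 [6y] swap r/1=1497/54614: DF=(1 − 1497/54614·(0.975500+0.931500+0.923800+0.896900+0.883400))/(1+1497/54614) = 8503/10000 ≈ 0.850300
step 7 [7y] swap r/1=83/2854: DF=(1 − 83/2854·(0.975500+0.931500+0.923800+0.896900+0.883400+0.850300))/(1+83/2854) = 4087/5000 ≈ 0.817400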